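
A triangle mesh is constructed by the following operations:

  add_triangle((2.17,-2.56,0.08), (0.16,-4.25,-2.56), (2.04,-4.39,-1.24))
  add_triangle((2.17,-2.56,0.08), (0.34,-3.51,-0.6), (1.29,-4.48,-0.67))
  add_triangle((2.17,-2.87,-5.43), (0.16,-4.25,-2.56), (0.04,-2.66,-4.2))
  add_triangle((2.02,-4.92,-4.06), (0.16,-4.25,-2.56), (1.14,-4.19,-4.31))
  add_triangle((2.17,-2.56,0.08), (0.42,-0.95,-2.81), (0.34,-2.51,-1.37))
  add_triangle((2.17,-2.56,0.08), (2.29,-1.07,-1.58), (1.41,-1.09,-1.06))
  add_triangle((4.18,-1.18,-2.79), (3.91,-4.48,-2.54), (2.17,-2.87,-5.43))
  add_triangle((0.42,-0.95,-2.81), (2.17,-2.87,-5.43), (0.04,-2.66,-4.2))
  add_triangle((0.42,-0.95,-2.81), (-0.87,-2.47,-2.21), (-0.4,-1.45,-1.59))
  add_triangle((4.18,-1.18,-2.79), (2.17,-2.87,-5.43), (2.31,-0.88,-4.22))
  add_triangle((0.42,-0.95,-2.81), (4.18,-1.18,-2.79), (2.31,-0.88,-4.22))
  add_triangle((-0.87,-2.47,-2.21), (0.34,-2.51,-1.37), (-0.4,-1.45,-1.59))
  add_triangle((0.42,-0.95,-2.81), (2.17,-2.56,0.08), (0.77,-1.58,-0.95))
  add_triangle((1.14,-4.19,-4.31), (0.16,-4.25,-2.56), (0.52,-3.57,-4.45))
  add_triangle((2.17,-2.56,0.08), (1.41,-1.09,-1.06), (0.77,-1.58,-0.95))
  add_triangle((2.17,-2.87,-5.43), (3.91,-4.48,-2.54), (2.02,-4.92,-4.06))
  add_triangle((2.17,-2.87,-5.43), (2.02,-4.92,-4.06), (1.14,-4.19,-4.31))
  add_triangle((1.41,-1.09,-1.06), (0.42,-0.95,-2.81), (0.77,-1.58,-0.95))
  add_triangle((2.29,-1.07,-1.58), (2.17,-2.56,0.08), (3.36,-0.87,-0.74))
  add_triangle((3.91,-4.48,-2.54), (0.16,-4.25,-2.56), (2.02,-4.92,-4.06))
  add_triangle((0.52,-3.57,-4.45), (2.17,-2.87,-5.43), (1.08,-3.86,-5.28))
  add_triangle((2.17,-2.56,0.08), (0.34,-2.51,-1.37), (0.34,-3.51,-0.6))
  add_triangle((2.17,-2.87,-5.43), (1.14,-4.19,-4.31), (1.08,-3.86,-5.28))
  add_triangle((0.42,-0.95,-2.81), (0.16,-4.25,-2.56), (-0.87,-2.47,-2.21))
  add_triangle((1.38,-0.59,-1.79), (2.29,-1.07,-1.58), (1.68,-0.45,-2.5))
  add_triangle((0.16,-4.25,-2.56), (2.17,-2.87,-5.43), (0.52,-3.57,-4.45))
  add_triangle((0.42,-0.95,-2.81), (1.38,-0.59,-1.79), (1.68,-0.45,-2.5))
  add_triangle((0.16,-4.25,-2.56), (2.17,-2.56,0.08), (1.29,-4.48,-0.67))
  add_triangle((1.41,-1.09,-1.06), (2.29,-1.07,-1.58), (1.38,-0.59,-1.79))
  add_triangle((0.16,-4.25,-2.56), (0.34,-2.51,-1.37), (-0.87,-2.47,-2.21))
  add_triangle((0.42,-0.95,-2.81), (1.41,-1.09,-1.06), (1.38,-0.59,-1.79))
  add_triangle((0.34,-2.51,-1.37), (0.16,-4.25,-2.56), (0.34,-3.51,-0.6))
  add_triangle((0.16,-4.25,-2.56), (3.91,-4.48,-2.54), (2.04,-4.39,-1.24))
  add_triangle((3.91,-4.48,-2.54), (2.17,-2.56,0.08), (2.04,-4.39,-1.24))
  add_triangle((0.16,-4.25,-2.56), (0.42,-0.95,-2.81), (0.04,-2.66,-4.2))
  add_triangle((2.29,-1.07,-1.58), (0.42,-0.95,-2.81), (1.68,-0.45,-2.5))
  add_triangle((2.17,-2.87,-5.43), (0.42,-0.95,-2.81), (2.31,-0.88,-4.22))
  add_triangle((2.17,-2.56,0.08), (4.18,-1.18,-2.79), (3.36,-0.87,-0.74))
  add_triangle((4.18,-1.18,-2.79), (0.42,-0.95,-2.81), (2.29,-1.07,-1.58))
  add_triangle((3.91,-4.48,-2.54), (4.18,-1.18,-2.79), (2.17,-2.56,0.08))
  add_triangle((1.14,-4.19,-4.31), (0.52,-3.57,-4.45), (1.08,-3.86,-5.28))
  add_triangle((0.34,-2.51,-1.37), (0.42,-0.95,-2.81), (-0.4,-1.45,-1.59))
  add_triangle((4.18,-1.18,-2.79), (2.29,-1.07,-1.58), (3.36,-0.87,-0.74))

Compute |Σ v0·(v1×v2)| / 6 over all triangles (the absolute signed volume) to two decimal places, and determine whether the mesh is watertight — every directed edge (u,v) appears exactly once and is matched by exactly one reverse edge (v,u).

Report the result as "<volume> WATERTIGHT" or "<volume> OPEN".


37.99 OPEN

Per-triangle v0·(v1×v2)/6:
  t1: +0.0912
  t2: +0.1515
  t3: +3.9518
  t4: +1.5585
  t5: -1.9278
  t6: -0.3110
  t7: +9.4749
  t8: +1.0736
  t9: +0.0016
  t10: +3.5797
  t11: -1.1497
  t12: -0.1874
  t13: +0.5255
  t14: +1.1121
  t15: -0.4730
  t16: +6.1393
  t17: +2.1500
  t18: -0.5227
  t19: -1.3527
  t20: +3.1117
  t21: +0.0823
  t22: -1.0873
  t23: +1.2187
  t24: +1.7230
  t25: -0.0791
  t26: -2.3477
  t27: -0.1966
  t28: +1.6912
  t29: -0.1397
  t30: -0.0288
  t31: -0.3901
  t32: -0.2424
  t33: +3.5111
  t34: +1.9885
  t35: -0.8023
  t36: +0.7080
  t37: +1.1612
  t38: +2.1223
  t39: -0.7166
  t40: +3.5003
  t41: +0.4289
  t42: -0.6690
  t43: -0.4406
Σ = +37.9923 → |volume| = 37.99

Directed edges: 129 total; 3 unmatched, e.g. (0.34,-3.51,-0.6)→(1.29,-4.48,-0.67) → open.


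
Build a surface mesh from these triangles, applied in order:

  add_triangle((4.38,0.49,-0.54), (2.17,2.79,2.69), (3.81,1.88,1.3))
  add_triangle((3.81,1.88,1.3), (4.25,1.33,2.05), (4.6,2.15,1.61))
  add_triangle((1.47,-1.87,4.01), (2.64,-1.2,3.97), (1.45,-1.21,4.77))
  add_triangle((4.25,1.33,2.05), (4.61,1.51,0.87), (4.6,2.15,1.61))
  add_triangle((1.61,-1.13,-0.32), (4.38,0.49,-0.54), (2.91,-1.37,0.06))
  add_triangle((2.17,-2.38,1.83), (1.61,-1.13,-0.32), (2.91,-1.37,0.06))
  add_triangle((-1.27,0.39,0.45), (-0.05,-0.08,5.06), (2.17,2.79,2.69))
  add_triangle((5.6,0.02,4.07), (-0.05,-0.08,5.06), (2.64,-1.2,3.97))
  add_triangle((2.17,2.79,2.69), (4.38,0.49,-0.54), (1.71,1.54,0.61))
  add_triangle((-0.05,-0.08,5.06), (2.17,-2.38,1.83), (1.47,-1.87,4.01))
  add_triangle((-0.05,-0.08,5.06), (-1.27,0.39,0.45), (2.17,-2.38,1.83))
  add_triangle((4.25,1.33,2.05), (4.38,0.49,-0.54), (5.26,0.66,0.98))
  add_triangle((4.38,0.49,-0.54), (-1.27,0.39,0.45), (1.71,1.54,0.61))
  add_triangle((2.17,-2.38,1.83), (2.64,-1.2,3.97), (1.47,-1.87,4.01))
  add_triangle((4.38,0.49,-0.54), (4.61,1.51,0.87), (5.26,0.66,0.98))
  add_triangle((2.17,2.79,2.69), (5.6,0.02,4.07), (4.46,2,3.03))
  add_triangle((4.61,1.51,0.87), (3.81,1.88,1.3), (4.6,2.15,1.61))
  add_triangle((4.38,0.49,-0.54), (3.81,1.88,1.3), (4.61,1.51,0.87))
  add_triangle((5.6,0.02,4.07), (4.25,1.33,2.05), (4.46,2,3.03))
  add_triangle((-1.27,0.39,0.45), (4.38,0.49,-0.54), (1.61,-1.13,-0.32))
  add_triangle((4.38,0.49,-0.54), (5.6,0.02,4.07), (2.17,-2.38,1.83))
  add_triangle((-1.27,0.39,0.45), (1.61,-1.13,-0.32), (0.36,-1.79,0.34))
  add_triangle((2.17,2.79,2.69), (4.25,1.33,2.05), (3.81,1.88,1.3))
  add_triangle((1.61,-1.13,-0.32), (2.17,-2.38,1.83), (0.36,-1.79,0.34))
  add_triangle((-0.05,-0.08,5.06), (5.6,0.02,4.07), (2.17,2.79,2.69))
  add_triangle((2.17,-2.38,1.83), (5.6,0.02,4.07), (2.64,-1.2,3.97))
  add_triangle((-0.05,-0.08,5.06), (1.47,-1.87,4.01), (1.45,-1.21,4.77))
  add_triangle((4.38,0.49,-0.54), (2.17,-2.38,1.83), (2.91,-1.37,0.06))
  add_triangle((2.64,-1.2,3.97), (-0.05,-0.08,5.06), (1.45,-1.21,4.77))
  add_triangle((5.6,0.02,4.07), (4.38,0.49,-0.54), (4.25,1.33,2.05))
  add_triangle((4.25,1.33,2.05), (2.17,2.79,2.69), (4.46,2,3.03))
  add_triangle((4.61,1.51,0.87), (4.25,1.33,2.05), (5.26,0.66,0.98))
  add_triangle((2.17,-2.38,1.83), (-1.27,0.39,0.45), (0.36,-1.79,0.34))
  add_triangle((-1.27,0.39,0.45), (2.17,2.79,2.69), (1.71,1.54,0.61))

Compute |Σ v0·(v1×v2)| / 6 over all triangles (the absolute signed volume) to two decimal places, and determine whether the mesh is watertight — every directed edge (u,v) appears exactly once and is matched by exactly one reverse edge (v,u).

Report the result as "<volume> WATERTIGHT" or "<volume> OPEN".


Per-triangle v0·(v1×v2)/6:
  t1: +0.1521
  t2: +0.0259
  t3: +0.9331
  t4: +0.6522
  t5: +0.5509
  t6: +0.5548
  t7: +3.7587
  t8: +5.5999
  t9: +1.3855
  t10: -0.3405
  t11: +1.7765
  t12: -0.8814
  t13: +0.0299
  t14: +1.8613
  t15: +1.1069
  t16: +2.6099
  t17: +0.0731
  t18: +0.2420
  t19: +1.6642
  t20: -0.2334
  t21: +8.1857
  t22: -0.0261
  t23: +1.6046
  t24: +0.8382
  t25: +13.3169
  t26: +4.2860
  t27: +0.8365
  t28: +1.7944
  t29: +1.1277
  t30: +4.1092
  t31: +0.6105
  t32: +1.0198
  t33: +0.7543
  t34: +0.6224
Σ = +60.6017 → |volume| = 60.60

Directed edges: 102 total, each appears once with its reverse present → watertight.

60.60 WATERTIGHT


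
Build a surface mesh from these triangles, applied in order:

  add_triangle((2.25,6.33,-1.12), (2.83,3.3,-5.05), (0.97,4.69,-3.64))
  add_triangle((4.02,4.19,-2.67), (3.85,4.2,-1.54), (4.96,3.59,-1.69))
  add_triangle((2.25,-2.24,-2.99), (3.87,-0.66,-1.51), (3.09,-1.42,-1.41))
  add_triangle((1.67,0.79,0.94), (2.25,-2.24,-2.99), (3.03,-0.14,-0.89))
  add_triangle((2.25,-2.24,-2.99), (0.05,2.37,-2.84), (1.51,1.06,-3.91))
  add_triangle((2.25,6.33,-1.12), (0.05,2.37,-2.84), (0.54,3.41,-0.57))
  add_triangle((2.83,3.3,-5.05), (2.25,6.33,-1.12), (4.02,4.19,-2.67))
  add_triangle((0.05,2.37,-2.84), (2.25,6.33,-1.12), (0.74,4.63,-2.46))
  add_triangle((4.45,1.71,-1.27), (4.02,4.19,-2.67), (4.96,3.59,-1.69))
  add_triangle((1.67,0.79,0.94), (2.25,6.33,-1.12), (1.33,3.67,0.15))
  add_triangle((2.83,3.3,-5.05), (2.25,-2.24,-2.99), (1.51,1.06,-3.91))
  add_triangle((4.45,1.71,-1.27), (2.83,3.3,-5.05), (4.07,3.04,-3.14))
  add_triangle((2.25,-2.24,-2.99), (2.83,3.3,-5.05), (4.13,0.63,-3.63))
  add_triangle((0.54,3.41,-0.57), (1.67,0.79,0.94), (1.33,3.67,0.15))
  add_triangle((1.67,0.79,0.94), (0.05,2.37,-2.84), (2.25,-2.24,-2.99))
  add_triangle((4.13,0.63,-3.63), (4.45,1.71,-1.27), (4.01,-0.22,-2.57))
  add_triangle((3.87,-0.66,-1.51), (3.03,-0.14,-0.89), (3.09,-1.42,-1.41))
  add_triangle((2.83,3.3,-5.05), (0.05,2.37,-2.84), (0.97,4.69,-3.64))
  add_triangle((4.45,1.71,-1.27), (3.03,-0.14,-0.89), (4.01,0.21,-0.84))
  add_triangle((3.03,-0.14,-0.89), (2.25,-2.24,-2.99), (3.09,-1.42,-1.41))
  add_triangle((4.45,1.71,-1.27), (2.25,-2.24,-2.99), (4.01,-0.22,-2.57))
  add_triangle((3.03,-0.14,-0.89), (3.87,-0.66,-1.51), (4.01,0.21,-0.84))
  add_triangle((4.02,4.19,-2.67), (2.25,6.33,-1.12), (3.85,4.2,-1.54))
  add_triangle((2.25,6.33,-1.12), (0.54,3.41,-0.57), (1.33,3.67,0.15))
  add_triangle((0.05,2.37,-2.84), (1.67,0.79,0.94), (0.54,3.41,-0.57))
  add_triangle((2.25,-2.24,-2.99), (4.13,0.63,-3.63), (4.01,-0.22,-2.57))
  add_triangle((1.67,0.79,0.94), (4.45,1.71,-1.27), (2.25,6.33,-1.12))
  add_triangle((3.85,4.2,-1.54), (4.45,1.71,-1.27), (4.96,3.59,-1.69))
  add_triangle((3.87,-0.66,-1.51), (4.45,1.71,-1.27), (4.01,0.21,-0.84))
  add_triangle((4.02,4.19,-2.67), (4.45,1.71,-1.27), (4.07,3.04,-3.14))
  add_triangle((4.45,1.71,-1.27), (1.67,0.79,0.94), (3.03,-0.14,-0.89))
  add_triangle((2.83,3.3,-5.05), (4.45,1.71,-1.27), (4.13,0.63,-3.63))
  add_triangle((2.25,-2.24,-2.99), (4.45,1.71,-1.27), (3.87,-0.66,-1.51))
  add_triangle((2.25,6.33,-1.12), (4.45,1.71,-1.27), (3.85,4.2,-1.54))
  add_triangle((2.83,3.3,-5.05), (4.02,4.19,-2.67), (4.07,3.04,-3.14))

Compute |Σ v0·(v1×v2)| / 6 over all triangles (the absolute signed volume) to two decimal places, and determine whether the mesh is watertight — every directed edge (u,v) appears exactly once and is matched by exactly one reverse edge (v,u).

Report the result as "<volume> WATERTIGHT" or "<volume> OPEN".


60.14 OPEN

Per-triangle v0·(v1×v2)/6:
  t1: +8.1970
  t2: +1.2777
  t3: +0.9719
  t4: +0.5232
  t5: +0.9389
  t6: +1.7443
  t7: +8.5523
  t8: -0.9414
  t9: +1.3634
  t10: +1.1425
  t11: +3.1271
  t12: +1.3976
  t13: +6.5555
  t14: -0.2141
  t15: -5.4176
  t16: +2.1896
  t17: +0.1187
  t18: +2.5359
  t19: -0.3194
  t20: -0.9604
  t21: +0.2161
  t22: -0.0076
  t23: +2.6685
  t24: +0.5677
  t25: -1.9475
  t26: +2.2768
  t27: +5.7948
  t28: +0.0027
  t29: +0.8851
  t30: +2.2145
  t31: +1.3676
  t32: +7.0337
  t33: +2.8051
  t34: +0.8243
  t35: +2.6560
Σ = +60.1406 → |volume| = 60.14

Directed edges: 105 total; 7 unmatched, e.g. (0.97,4.69,-3.64)→(2.25,6.33,-1.12) → open.


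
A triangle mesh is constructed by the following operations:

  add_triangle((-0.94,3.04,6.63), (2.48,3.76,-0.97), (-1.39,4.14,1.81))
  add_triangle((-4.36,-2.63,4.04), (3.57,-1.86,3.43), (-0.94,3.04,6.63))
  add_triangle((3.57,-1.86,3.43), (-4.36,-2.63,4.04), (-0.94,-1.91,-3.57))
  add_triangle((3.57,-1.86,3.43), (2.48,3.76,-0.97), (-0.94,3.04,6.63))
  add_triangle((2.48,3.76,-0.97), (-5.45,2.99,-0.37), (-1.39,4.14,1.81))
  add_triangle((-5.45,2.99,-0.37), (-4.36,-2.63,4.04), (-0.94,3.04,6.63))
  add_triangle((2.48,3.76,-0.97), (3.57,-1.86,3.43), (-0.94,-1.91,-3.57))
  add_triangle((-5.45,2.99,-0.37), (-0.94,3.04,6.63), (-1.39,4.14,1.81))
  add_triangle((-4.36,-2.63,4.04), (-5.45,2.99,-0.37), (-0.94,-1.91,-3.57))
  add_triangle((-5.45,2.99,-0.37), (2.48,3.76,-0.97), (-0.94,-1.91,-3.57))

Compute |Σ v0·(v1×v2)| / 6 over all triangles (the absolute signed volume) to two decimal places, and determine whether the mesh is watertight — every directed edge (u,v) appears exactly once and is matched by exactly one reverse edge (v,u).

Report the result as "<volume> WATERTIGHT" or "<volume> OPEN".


221.71 WATERTIGHT

Per-triangle v0·(v1×v2)/6:
  t1: +13.8339
  t2: +34.4567
  t3: +19.5276
  t4: +27.7321
  t5: +12.3499
  t6: +40.4769
  t7: +12.8038
  t8: +16.1689
  t9: +25.5477
  t10: +18.8162
Σ = +221.7136 → |volume| = 221.71

Directed edges: 30 total, each appears once with its reverse present → watertight.


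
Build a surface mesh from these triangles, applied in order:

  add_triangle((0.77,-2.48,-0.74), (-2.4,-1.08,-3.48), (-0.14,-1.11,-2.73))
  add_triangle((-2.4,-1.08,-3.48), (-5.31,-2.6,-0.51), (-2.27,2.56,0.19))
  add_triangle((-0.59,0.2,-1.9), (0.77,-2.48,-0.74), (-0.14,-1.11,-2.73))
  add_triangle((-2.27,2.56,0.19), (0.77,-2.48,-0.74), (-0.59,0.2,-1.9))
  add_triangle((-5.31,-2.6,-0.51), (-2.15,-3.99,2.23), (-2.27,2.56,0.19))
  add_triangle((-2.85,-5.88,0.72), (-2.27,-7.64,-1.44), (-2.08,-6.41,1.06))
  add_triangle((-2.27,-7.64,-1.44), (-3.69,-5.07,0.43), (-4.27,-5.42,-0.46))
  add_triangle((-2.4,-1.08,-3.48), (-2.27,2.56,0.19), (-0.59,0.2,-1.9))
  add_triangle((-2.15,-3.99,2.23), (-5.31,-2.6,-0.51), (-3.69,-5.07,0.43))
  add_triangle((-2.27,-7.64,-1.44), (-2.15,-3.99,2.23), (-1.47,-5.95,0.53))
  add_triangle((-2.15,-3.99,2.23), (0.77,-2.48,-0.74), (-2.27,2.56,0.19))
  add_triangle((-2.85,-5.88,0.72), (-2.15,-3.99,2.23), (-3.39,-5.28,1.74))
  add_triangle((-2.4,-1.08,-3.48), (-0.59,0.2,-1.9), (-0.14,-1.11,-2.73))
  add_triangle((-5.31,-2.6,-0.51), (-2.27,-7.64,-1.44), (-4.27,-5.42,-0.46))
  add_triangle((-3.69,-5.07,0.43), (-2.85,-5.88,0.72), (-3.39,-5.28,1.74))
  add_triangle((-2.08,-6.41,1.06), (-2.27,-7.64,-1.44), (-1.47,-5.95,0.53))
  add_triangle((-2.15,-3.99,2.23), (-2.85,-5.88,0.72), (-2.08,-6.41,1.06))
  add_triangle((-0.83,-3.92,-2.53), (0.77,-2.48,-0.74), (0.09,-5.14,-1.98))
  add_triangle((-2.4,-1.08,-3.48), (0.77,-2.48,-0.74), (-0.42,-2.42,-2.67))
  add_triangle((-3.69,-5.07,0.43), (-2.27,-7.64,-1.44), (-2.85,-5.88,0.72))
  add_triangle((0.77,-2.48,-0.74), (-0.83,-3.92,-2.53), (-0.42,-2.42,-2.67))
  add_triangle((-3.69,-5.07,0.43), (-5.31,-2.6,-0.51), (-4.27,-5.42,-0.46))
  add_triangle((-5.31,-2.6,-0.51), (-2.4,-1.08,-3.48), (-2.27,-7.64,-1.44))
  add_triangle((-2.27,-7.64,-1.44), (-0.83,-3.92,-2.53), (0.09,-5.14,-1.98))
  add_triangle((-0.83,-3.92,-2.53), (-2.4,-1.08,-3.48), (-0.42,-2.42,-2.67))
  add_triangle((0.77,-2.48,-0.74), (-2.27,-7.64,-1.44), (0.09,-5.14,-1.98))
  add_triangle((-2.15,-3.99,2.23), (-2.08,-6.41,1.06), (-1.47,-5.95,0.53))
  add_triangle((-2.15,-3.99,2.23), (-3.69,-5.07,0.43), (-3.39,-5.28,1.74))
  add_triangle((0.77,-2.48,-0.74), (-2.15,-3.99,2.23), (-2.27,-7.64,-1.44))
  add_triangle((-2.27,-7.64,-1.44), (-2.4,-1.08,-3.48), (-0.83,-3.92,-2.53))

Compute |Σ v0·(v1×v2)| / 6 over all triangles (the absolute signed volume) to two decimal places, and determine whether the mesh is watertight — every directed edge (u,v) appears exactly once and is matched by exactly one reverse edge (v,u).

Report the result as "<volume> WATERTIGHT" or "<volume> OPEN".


Per-triangle v0·(v1×v2)/6:
  t1: +2.0795
  t2: +10.5928
  t3: -0.1309
  t4: -1.0697
  t5: +8.9775
  t6: +2.7769
  t7: +3.1310
  t8: +2.1446
  t9: +4.9974
  t10: -3.1592
  t11: -2.8895
  t12: +1.1863
  t13: +0.9080
  t14: +3.3122
  t15: +1.4762
  t16: +1.2292
  t17: +1.8107
  t18: +0.4691
  t19: -0.6734
  t20: +3.1375
  t21: +0.9896
  t22: +2.4552
  t23: +18.8776
  t24: +3.2574
  t25: +1.7400
  t26: +1.3790
  t27: +0.3581
  t28: -0.0994
  t29: +5.3870
  t30: +6.1383
Σ = +80.7891 → |volume| = 80.79

Directed edges: 90 total, each appears once with its reverse present → watertight.

80.79 WATERTIGHT


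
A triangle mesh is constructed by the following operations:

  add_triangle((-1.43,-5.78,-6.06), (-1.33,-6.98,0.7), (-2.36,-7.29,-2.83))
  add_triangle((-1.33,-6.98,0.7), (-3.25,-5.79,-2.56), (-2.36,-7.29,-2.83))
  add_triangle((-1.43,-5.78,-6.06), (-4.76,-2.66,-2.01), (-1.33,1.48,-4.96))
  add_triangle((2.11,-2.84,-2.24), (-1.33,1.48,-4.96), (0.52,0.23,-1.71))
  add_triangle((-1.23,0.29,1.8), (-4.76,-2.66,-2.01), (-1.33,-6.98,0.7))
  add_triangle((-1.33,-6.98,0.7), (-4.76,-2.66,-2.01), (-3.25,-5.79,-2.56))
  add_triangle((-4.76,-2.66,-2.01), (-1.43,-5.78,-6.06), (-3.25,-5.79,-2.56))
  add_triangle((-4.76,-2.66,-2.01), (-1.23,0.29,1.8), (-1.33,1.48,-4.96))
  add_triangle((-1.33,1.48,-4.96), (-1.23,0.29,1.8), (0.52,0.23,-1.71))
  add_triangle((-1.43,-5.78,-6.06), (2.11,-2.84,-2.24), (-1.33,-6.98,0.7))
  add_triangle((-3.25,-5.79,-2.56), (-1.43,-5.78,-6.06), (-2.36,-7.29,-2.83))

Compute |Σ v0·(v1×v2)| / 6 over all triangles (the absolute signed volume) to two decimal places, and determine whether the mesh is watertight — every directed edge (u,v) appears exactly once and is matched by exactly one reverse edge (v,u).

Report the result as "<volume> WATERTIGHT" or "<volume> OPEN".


Per-triangle v0·(v1×v2)/6:
  t1: +6.1381
  t2: +5.3460
  t3: +27.0036
  t4: +2.2100
  t5: +12.4542
  t6: +9.8535
  t7: +12.5080
  t8: +7.5012
  t9: +0.2723
  t10: +21.4431
  t11: +6.5456
Σ = +111.2756 → |volume| = 111.28

Directed edges: 33 total; 7 unmatched, e.g. (-1.33,1.48,-4.96)→(-1.43,-5.78,-6.06) → open.

111.28 OPEN


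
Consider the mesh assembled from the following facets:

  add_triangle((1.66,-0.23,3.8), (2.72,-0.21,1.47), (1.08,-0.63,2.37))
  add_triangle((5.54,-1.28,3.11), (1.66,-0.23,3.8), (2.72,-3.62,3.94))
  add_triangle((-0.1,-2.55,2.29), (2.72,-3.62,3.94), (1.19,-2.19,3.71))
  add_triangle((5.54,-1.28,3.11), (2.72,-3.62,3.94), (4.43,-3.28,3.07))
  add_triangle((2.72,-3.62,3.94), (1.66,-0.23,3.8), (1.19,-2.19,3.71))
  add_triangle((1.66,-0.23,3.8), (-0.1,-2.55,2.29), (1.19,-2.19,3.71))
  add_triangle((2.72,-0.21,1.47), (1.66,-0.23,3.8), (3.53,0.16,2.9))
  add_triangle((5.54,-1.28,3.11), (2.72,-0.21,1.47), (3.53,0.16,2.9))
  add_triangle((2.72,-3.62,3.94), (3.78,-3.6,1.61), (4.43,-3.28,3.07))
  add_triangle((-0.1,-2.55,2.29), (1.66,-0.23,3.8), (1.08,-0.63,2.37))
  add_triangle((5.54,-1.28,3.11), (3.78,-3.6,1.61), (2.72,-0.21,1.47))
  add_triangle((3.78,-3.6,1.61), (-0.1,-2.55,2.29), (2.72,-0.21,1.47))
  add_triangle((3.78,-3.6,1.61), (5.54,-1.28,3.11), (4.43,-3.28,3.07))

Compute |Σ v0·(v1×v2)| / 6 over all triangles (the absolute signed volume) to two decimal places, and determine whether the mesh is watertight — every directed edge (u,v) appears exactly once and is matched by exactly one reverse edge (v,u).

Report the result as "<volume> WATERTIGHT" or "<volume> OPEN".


16.32 OPEN

Per-triangle v0·(v1×v2)/6:
  t1: -0.6369
  t2: +8.2644
  t3: +1.7468
  t4: +3.4168
  t5: +2.1657
  t6: +0.7120
  t7: -0.6150
  t8: +0.4061
  t9: +2.4129
  t10: -0.4073
  t11: +0.3411
  t12: -4.0173
  t13: +2.5348
Σ = +16.3242 → |volume| = 16.32

Directed edges: 39 total; 9 unmatched, e.g. (2.72,-0.21,1.47)→(1.08,-0.63,2.37) → open.


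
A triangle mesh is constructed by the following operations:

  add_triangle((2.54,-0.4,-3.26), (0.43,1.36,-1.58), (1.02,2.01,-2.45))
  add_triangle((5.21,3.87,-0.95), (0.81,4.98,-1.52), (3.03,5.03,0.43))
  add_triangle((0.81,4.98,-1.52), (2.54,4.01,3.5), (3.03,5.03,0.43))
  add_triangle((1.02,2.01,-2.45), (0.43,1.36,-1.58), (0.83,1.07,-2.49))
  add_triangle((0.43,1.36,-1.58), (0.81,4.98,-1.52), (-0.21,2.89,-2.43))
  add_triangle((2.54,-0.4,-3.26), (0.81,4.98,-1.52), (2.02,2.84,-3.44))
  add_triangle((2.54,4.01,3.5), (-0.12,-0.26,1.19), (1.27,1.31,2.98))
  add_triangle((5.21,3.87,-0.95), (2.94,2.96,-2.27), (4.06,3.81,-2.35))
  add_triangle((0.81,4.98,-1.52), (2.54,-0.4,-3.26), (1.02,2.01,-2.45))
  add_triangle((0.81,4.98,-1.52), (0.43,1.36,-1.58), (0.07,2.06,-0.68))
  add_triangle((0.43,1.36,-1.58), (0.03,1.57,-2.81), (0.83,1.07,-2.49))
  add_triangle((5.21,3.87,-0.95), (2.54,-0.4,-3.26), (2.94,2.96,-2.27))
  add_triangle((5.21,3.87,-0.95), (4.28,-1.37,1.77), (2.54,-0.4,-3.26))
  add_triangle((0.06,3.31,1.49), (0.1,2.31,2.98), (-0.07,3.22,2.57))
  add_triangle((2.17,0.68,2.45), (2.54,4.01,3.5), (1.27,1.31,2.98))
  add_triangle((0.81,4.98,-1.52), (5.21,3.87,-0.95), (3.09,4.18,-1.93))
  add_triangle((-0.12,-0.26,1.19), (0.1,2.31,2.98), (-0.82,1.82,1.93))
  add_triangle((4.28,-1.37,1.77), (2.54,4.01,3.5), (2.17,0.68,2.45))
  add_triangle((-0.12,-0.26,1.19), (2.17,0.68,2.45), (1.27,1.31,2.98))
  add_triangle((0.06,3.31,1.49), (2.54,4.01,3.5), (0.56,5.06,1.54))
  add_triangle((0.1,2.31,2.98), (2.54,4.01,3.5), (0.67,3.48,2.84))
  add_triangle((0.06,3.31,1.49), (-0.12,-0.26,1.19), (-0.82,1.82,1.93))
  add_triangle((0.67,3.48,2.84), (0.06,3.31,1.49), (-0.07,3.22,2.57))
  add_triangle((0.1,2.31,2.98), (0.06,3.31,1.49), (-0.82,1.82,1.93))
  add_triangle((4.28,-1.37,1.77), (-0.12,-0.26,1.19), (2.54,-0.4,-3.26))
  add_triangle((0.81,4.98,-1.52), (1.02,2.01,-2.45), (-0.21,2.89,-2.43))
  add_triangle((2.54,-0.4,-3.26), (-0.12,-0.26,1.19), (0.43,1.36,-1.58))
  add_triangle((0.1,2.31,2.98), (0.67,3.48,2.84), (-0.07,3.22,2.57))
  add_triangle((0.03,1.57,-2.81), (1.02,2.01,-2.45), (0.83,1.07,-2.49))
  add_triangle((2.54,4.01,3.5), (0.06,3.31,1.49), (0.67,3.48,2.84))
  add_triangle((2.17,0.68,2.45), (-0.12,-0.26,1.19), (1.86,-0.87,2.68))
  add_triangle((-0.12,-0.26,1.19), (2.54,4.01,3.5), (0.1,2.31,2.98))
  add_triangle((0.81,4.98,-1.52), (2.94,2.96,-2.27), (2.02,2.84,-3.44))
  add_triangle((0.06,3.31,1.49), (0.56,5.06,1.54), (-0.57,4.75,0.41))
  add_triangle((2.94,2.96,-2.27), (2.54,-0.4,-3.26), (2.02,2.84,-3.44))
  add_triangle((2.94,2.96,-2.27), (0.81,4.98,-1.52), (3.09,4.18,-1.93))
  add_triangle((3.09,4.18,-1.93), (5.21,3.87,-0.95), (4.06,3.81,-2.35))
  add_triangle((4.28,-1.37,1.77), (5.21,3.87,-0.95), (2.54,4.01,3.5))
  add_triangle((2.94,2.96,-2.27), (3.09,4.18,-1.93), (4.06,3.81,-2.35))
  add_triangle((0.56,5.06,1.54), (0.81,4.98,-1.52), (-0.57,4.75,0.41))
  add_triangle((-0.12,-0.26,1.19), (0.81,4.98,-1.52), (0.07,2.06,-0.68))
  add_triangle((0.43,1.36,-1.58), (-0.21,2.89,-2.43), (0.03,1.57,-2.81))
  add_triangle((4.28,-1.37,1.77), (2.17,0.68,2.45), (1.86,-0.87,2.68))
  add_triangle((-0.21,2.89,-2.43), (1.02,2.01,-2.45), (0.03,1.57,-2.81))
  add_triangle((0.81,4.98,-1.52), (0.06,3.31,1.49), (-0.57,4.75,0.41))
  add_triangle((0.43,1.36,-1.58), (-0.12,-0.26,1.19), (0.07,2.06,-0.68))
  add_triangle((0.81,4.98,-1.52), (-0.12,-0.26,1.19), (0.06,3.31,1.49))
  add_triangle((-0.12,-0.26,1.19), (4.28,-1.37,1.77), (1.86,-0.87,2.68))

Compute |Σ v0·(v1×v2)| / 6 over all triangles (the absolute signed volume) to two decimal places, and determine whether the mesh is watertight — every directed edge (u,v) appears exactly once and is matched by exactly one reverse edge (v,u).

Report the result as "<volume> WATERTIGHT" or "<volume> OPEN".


87.47 OPEN

Per-triangle v0·(v1×v2)/6:
  t1: +0.2552
  t2: +7.0472
  t3: +5.5932
  t4: -0.0959
  t5: -0.9258
  t6: -1.1900
  t7: +0.3620
  t8: +0.1109
  t9: +2.0253
  t10: +0.2652
  t11: -0.2417
  t12: +5.3279
  t13: +16.1124
  t14: -0.1733
  t15: +1.5887
  t16: +2.9496
  t17: +0.5453
  t18: +2.9397
  t19: +0.5616
  t20: +1.4420
  t21: +1.1681
  t22: -0.5444
  t23: +0.4653
  t24: +0.9486
  t25: +0.5523
  t26: +1.9271
  t27: -0.5048
  t28: +0.4497
  t29: +0.3907
  t30: +1.1659
  t31: +0.6498
  t32: +1.3197
  t33: +3.4836
  t34: +0.7135
  t35: +3.2379
  t36: +1.3987
  t37: +1.6919
  t38: +20.3575
  t39: +0.4731
  t40: +3.0311
  t41: +0.2476
  t42: -0.3492
  t43: +2.1778
  t44: +0.7841
  t45: -2.0478
  t46: -0.1023
  t47: -0.2797
  t48: +0.1639
Σ = +87.4693 → |volume| = 87.47

Directed edges: 144 total; 6 unmatched, e.g. (3.03,5.03,0.43)→(5.21,3.87,-0.95) → open.


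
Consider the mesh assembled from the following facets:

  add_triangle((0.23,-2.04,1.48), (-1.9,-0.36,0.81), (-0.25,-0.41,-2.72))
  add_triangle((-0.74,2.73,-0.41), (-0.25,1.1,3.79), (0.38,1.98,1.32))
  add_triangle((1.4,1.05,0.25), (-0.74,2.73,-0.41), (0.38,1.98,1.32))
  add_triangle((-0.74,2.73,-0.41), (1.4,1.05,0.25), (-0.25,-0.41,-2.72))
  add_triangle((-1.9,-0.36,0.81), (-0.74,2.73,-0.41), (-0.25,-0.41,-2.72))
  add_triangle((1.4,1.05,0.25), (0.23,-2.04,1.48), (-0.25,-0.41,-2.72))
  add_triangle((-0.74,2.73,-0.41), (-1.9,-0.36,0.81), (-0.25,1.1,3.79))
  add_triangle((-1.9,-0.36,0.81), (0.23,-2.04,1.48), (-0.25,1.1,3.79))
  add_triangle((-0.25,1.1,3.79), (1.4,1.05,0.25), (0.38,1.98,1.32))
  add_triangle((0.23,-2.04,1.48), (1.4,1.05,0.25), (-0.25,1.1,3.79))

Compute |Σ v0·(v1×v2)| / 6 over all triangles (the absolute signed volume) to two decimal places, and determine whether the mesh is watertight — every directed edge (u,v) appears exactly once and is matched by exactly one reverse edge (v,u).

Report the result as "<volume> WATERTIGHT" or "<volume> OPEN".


Per-triangle v0·(v1×v2)/6:
  t1: +2.0462
  t2: +1.6143
  t3: +1.0697
  t4: +2.0651
  t5: +2.6524
  t6: +1.4559
  t7: +3.6115
  t8: +3.0037
  t9: +1.1404
  t10: +2.4119
Σ = +21.0709 → |volume| = 21.07

Directed edges: 30 total, each appears once with its reverse present → watertight.

21.07 WATERTIGHT


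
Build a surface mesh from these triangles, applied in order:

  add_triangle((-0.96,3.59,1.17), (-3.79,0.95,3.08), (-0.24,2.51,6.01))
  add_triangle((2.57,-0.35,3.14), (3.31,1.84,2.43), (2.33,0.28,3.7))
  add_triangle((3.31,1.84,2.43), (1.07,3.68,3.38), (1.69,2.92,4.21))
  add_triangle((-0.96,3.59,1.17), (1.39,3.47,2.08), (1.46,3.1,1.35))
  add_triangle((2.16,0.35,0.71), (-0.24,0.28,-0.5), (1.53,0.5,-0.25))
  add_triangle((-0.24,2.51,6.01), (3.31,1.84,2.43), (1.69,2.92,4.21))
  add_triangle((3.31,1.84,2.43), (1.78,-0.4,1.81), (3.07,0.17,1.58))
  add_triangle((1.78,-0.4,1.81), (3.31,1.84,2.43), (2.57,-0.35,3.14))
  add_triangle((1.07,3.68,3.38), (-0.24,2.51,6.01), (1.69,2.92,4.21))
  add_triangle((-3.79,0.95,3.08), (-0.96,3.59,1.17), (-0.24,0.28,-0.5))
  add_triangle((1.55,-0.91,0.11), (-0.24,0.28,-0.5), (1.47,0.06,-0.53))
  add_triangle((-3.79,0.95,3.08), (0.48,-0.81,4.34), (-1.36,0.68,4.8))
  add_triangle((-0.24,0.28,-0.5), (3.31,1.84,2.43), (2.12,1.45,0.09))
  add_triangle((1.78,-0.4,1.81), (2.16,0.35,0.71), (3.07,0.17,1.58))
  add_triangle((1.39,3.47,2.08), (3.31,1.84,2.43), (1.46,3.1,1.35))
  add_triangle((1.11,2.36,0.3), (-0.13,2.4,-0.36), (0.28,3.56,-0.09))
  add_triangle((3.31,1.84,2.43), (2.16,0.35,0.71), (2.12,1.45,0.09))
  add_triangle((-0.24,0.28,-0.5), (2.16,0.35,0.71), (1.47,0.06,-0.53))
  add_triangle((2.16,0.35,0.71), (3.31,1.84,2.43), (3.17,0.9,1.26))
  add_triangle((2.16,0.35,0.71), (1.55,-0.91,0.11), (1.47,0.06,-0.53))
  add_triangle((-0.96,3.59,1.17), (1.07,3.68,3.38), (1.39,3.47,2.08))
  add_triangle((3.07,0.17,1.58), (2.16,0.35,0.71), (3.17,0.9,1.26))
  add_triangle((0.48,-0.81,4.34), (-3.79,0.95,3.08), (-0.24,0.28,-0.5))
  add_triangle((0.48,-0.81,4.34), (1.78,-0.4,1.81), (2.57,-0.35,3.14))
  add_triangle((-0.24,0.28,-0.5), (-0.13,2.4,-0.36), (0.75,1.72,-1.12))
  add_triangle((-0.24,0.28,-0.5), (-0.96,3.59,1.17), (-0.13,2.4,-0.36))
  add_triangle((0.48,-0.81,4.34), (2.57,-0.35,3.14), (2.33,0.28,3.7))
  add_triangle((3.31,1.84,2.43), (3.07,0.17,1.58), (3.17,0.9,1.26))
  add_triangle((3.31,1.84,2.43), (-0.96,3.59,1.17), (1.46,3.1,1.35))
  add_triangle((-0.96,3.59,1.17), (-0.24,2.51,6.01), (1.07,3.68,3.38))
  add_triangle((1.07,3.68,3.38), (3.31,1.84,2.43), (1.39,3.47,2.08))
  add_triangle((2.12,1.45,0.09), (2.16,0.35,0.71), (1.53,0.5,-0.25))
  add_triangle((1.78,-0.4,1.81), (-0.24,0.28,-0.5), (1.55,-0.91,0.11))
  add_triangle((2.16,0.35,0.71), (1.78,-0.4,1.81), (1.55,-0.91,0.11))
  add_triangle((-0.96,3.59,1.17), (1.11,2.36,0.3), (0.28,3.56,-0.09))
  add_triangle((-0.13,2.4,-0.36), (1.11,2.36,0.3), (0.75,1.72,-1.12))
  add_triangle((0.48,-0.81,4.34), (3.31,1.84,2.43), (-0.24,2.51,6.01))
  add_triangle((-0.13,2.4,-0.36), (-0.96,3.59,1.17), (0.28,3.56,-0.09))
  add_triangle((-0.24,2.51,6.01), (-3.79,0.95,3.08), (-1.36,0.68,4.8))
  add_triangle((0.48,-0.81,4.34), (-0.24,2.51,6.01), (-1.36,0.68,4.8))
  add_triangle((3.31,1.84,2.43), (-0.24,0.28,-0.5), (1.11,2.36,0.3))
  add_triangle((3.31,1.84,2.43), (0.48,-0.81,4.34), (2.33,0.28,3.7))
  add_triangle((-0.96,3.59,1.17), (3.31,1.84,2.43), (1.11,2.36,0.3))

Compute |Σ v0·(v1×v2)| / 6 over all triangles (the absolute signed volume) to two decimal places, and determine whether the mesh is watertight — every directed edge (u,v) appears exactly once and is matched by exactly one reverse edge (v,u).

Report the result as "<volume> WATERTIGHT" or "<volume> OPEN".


Per-triangle v0·(v1×v2)/6:
  t1: +11.6993
  t2: +1.2502
  t3: +2.2190
  t4: +0.8288
  t5: -0.0482
  t6: +2.4289
  t7: +0.9431
  t8: +0.4669
  t9: +2.8197
  t10: +1.5246
  t11: +0.0924
  t12: +2.6228
  t13: +0.2859
  t14: -0.0029
  t15: +0.9237
  t16: +0.0961
  t17: +0.8194
  t18: +0.1433
  t19: -0.0843
  t20: +0.3979
  t21: +1.8579
  t22: +0.1051
  t23: -0.3541
  t24: +0.3697
  t25: +0.2320
  t26: +0.2939
  t27: +1.2325
  t28: +0.5842
  t29: -1.7340
  t30: +5.8184
  t31: +2.0573
  t32: +0.2448
  t33: -0.1410
  t34: +0.6110
  t35: +0.9566
  t36: +0.6474
  t37: +9.4900
  t38: +0.4591
  t39: +4.4720
  t40: +3.9359
  t41: +0.1939
  t42: +1.0515
  t43: +2.9740
Σ = +64.7849 → |volume| = 64.78

Directed edges: 129 total; 9 unmatched, e.g. (-0.24,0.28,-0.5)→(1.53,0.5,-0.25) → open.

64.78 OPEN


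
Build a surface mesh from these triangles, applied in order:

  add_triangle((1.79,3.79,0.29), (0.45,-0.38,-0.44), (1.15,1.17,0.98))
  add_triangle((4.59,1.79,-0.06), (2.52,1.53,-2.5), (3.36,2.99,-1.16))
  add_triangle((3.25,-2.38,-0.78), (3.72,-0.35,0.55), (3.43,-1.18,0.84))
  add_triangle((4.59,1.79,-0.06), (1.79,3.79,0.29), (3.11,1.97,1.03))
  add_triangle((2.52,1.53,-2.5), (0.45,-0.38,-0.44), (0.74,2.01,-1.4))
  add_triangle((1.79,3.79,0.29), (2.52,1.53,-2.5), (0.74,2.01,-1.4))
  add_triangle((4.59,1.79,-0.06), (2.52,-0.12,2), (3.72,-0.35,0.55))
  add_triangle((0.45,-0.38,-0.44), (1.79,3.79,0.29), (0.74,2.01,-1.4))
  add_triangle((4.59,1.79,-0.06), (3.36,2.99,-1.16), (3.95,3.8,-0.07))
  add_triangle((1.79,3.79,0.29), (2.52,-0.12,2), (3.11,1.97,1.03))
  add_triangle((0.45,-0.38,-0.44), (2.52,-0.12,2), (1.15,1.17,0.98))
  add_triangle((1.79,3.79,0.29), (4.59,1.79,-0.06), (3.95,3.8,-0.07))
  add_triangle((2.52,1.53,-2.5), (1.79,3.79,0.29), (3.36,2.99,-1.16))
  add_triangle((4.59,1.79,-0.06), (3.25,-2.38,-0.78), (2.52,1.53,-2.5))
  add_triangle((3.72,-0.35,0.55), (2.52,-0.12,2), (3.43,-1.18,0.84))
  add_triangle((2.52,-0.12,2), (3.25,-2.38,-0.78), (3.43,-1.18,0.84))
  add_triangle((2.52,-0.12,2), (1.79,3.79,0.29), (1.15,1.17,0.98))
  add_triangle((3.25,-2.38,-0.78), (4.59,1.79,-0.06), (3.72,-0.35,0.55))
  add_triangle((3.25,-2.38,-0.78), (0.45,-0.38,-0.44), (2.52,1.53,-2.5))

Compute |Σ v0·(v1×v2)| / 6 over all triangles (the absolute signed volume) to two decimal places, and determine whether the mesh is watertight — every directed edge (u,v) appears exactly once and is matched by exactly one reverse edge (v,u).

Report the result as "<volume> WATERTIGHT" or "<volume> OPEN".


27.07 OPEN

Per-triangle v0·(v1×v2)/6:
  t1: -0.5091
  t2: +2.7028
  t3: +1.0981
  t4: +2.3509
  t5: +0.1785
  t6: +2.1101
  t7: +2.2955
  t8: -0.6721
  t9: +1.9056
  t10: +1.3351
  t11: -0.3999
  t12: +0.5852
  t13: +1.6432
  t14: +7.1926
  t15: +0.8892
  t16: +0.3247
  t17: +0.6911
  t18: +2.6863
  t19: +0.6588
Σ = +27.0665 → |volume| = 27.07

Directed edges: 57 total; 9 unmatched, e.g. (3.11,1.97,1.03)→(4.59,1.79,-0.06) → open.


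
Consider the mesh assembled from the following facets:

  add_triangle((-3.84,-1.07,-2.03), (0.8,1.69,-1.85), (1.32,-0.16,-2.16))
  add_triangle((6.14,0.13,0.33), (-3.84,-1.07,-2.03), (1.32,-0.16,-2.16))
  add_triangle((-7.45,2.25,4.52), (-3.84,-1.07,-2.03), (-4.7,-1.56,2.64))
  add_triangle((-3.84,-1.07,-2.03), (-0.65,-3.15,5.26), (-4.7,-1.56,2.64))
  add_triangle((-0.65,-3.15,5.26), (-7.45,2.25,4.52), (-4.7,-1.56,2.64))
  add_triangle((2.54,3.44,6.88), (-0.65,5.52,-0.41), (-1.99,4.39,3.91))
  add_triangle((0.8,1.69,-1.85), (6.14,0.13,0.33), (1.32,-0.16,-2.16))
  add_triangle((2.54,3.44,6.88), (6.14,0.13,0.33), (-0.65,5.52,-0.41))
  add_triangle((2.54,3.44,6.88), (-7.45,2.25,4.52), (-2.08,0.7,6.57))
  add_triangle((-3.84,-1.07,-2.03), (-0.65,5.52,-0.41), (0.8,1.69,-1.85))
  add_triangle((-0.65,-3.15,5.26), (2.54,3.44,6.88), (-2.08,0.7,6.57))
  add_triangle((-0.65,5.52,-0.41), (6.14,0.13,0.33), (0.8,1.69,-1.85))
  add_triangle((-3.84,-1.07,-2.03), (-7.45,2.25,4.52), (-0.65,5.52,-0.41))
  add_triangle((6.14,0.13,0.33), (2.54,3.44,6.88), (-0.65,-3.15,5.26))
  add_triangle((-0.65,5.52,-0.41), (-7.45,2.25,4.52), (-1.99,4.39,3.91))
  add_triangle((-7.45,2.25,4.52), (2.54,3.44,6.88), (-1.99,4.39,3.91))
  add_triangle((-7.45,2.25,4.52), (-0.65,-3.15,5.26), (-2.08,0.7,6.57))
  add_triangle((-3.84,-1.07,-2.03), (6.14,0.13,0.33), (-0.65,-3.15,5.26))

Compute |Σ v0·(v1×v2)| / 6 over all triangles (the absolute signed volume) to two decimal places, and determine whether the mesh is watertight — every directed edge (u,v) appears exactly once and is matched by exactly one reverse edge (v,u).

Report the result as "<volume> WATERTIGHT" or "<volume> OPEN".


332.79 WATERTIGHT

Per-triangle v0·(v1×v2)/6:
  t1: +3.4511
  t2: +1.9065
  t3: +15.5433
  t4: +8.8393
  t5: +18.8794
  t6: +21.1476
  t7: +4.1837
  t8: +39.4873
  t9: +26.9774
  t10: +8.2309
  t11: +22.1788
  t12: +10.0777
  t13: +31.0461
  t14: +39.9908
  t15: +21.6494
  t16: +25.5001
  t17: +22.4888
  t18: +11.2100
Σ = +332.7882 → |volume| = 332.79

Directed edges: 54 total, each appears once with its reverse present → watertight.


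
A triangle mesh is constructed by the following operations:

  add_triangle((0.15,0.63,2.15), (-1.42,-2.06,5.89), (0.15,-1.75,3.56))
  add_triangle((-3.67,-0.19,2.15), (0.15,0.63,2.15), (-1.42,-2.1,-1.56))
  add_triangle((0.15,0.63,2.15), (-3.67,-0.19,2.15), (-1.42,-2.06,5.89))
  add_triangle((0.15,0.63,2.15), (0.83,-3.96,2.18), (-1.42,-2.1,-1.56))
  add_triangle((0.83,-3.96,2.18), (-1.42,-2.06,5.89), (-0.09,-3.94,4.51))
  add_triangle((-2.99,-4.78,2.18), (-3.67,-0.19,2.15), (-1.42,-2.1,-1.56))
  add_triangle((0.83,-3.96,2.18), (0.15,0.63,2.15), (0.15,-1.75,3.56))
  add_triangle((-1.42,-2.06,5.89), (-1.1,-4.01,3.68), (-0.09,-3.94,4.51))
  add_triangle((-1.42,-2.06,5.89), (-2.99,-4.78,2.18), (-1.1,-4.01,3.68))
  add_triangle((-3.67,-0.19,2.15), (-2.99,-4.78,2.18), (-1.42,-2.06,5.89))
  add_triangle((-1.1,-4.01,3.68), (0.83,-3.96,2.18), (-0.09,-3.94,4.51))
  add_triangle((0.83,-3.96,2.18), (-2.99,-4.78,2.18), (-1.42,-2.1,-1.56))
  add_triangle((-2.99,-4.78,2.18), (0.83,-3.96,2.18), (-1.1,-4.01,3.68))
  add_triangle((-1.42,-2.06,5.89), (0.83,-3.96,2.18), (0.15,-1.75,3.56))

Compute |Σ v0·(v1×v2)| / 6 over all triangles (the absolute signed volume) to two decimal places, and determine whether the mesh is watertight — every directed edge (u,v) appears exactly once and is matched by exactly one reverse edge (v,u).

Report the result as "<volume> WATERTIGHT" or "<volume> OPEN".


48.43 WATERTIGHT

Per-triangle v0·(v1×v2)/6:
  t1: +1.6991
  t2: -1.8636
  t3: +4.6443
  t4: -2.5597
  t5: +0.0136
  t6: +7.2978
  t7: +0.8406
  t8: +3.1594
  t9: +5.7482
  t10: +13.7894
  t11: +2.1082
  t12: +6.6016
  t13: +4.4576
  t14: +2.4930
Σ = +48.4293 → |volume| = 48.43

Directed edges: 42 total, each appears once with its reverse present → watertight.


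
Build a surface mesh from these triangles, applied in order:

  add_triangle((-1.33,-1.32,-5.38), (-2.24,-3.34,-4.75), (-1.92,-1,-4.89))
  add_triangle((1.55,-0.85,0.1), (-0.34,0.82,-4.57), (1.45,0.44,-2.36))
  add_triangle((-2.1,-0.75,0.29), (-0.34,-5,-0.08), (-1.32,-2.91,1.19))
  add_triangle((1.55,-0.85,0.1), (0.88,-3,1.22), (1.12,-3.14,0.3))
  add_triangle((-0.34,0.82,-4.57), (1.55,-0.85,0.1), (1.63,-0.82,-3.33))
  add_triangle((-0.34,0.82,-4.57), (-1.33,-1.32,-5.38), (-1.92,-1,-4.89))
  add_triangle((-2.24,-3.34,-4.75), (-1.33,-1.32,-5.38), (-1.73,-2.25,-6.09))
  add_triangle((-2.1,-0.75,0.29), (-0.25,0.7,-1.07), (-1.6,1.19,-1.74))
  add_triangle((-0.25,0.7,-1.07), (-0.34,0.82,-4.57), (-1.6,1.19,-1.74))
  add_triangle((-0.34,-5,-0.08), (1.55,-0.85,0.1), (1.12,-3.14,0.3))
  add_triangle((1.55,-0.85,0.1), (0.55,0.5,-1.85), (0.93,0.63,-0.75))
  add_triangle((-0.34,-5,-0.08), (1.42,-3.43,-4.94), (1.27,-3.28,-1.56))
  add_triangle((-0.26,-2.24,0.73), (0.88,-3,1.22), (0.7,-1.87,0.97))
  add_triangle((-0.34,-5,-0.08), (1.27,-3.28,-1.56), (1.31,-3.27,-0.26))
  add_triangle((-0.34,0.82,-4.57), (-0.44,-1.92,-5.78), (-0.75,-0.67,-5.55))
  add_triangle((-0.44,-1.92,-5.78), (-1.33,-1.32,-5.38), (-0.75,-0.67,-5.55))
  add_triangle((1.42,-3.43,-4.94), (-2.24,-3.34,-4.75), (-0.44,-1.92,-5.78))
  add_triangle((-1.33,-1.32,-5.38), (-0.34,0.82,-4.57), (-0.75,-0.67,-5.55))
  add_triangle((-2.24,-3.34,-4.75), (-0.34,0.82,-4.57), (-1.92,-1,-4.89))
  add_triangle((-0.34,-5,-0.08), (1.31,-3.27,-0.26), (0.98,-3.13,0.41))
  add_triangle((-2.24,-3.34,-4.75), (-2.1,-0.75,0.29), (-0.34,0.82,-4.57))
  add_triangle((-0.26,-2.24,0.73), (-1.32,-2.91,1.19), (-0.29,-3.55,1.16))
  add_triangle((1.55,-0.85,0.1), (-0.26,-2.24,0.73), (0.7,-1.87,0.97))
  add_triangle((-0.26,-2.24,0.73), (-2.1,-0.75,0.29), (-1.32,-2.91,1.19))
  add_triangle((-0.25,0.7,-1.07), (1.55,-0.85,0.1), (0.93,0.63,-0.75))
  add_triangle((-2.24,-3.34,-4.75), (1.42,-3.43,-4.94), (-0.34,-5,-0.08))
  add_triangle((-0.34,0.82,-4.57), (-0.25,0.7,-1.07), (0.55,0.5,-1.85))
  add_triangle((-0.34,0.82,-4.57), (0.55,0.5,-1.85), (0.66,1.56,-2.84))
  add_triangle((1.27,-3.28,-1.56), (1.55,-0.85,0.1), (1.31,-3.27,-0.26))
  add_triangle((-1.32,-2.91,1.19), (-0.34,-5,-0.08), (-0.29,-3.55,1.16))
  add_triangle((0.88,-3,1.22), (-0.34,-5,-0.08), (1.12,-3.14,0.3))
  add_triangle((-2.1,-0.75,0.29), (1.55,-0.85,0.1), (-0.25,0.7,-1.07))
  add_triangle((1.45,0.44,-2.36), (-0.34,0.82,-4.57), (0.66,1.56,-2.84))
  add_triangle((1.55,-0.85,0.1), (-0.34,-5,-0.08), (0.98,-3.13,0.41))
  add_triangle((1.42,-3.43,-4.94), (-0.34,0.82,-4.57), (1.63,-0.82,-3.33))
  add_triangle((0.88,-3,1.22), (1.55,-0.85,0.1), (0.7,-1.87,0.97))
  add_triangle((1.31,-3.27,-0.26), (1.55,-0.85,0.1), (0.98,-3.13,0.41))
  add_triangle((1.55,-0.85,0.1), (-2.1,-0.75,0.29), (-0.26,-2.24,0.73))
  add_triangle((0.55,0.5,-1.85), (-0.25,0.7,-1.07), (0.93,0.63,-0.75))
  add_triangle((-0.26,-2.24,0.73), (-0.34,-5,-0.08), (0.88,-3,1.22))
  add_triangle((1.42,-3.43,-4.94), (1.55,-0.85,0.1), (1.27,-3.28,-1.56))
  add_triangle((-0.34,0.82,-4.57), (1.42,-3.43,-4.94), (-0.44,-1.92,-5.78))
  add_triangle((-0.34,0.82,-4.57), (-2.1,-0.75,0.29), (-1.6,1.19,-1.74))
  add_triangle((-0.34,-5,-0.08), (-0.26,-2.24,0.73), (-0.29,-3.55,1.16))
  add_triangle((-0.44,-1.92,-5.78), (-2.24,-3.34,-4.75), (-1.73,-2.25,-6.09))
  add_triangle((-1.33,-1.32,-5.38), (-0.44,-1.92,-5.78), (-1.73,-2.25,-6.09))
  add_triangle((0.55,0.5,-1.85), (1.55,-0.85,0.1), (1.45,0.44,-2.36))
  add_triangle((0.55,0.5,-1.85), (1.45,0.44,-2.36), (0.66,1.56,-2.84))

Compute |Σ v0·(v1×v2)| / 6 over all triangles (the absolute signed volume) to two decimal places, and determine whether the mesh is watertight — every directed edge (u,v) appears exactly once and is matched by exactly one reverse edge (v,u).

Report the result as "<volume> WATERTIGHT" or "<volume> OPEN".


Per-triangle v0·(v1×v2)/6:
  t1: +1.5775
  t2: +1.0496
  t3: +1.8290
  t4: +0.6109
  t5: +0.4754
  t6: +1.3793
  t7: +0.2845
  t8: -0.1392
  t9: +0.4551
  t10: +0.3430
  t11: +0.3875
  t12: +4.0012
  t13: +0.0824
  t14: +1.6667
  t15: +0.7466
  t16: +0.8933
  t17: +6.2862
  t18: +0.5929
  t19: -2.2713
  t20: +0.7939
  t21: +5.7715
  t22: -0.0121
  t23: -0.2825
  t24: -0.1649
  t25: -0.1926
  t26: +14.6648
  t27: +0.2879
  t28: -0.4386
  t29: +0.8524
  t30: +1.0877
  t31: +1.0927
  t32: -0.4558
  t33: +1.2896
  t34: -0.5035
  t35: +4.2434
  t36: +0.1549
  t37: +0.4593
  t38: -0.1050
  t39: +0.1644
  t40: +0.8056
  t41: +2.2336
  t42: +4.0589
  t43: +2.2002
  t44: -0.0782
  t45: +1.7390
  t46: +0.7712
  t47: -0.0935
  t48: -0.1716
Σ = +60.4232 → |volume| = 60.42

Directed edges: 144 total; 6 unmatched, e.g. (-2.1,-0.75,0.29)→(-0.34,-5,-0.08) → open.

60.42 OPEN


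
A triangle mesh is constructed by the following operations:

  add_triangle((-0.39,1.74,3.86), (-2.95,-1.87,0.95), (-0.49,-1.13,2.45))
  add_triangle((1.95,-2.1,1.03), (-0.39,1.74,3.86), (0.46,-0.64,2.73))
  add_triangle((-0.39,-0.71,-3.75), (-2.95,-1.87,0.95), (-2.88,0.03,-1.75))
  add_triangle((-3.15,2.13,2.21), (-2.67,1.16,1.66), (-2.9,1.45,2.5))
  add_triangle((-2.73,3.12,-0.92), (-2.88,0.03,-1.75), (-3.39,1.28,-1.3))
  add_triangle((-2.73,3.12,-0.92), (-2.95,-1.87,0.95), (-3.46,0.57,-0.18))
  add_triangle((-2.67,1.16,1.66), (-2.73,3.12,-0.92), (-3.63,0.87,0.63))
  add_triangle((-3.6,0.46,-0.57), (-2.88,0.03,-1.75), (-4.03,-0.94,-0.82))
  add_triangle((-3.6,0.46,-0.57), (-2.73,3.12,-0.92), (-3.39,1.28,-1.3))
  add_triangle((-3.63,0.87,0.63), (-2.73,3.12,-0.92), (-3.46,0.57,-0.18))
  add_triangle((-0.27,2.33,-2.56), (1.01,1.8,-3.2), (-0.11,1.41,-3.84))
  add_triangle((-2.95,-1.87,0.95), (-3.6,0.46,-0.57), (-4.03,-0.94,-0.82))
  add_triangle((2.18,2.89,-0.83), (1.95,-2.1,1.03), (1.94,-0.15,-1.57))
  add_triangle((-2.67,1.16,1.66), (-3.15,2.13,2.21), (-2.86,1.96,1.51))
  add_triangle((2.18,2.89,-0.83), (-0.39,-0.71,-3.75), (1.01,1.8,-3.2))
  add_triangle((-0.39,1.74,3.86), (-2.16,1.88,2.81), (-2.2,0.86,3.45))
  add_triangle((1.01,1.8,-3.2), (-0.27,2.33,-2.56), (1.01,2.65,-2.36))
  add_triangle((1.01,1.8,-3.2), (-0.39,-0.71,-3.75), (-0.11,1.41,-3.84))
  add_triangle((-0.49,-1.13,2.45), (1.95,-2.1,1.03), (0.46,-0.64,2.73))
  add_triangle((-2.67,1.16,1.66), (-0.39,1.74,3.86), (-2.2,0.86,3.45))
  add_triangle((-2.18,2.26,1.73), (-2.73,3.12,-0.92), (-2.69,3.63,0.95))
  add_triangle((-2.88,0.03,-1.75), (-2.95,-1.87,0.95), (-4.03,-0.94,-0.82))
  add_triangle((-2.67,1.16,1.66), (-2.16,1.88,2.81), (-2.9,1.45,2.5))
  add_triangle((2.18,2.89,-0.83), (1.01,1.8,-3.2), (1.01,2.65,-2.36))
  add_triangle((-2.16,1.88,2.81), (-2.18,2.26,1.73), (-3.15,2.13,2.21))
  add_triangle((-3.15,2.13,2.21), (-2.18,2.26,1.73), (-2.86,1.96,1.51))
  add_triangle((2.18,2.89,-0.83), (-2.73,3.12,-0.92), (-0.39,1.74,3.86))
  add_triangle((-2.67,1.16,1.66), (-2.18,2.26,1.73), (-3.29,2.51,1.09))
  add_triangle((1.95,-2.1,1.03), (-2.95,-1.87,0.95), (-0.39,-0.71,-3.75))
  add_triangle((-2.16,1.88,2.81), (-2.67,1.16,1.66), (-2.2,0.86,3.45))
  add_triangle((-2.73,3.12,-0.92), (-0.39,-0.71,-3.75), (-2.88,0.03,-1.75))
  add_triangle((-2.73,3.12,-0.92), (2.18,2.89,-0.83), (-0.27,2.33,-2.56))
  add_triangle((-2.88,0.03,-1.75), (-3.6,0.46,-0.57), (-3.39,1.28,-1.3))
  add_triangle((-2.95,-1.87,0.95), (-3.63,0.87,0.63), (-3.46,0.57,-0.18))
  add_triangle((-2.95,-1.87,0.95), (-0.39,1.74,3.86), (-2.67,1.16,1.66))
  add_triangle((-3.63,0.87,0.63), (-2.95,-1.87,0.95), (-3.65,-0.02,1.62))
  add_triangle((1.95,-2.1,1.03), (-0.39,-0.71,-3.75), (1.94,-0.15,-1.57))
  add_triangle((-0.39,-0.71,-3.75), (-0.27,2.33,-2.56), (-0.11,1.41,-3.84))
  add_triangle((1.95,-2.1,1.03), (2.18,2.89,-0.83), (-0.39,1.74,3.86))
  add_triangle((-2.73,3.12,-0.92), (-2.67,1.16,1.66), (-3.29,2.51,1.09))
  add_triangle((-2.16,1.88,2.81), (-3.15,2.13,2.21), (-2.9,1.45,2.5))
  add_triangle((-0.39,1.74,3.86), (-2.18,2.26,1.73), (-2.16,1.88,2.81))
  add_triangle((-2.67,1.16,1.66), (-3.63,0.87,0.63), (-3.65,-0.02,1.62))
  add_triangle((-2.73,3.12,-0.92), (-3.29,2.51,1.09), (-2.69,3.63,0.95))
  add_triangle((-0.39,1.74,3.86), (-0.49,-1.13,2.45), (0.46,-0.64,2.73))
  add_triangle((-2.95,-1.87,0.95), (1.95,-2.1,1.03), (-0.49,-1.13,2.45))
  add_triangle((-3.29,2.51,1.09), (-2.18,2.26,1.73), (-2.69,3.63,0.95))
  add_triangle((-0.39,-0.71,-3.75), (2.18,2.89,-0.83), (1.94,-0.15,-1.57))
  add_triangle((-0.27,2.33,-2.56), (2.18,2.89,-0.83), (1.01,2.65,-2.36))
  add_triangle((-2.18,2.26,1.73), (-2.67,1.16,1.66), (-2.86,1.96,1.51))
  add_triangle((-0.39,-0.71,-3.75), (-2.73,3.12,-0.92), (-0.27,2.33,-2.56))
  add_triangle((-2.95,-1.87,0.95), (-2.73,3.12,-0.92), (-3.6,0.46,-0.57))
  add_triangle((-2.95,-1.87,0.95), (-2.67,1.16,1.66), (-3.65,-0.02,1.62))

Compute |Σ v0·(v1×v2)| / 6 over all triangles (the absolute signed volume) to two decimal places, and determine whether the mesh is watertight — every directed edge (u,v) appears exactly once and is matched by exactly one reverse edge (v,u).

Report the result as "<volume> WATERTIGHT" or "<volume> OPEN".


94.72 OPEN

Per-triangle v0·(v1×v2)/6:
  t1: +3.7441
  t2: +1.2580
  t3: +4.1451
  t4: +0.2149
  t5: +0.6862
  t6: -0.6422
  t7: +2.2236
  t8: +1.0927
  t9: +1.0212
  t10: +1.3829
  t11: +1.0587
  t12: +1.4823
  t13: +3.1680
  t14: +0.1712
  t15: +0.8505
  t16: +1.5696
  t17: +0.8862
  t18: +1.3584
  t19: +1.2126
  t20: -1.6095
  t21: -0.8187
  t22: +0.1933
  t23: -0.1680
  t24: +1.0102
  t25: +0.4900
  t26: +0.2076
  t27: +10.6946
  t28: +0.7384
  t29: +6.7342
  t30: +0.9350
  t31: +4.9599
  t32: +4.6064
  t33: +0.8123
  t34: +1.2856
  t35: +4.4556
  t36: +1.3010
  t37: +3.1865
  t38: +0.5141
  t39: +7.7714
  t40: +0.4363
  t41: +0.4497
  t42: +0.9953
  t43: +0.9582
  t44: +1.6118
  t45: +1.3495
  t46: +3.0918
  t47: +0.8526
  t48: +3.7970
  t49: +0.6608
  t50: -0.2763
  t51: +4.6265
  t52: +1.6986
  t53: +0.2789
Σ = +94.7150 → |volume| = 94.72

Directed edges: 159 total; 3 unmatched, e.g. (-2.18,2.26,1.73)→(-2.73,3.12,-0.92) → open.
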